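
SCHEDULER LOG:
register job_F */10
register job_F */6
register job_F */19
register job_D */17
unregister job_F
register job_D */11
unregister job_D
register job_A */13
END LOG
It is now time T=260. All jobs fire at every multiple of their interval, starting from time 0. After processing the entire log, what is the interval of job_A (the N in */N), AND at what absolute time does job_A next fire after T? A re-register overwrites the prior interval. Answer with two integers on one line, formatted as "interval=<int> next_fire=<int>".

Answer: interval=13 next_fire=273

Derivation:
Op 1: register job_F */10 -> active={job_F:*/10}
Op 2: register job_F */6 -> active={job_F:*/6}
Op 3: register job_F */19 -> active={job_F:*/19}
Op 4: register job_D */17 -> active={job_D:*/17, job_F:*/19}
Op 5: unregister job_F -> active={job_D:*/17}
Op 6: register job_D */11 -> active={job_D:*/11}
Op 7: unregister job_D -> active={}
Op 8: register job_A */13 -> active={job_A:*/13}
Final interval of job_A = 13
Next fire of job_A after T=260: (260//13+1)*13 = 273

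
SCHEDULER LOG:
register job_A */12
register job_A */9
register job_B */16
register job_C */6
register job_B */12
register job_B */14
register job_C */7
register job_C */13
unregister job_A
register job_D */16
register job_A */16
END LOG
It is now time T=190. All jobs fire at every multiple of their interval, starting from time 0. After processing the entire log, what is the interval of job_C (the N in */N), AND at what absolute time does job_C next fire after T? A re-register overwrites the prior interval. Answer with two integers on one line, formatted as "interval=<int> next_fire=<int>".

Op 1: register job_A */12 -> active={job_A:*/12}
Op 2: register job_A */9 -> active={job_A:*/9}
Op 3: register job_B */16 -> active={job_A:*/9, job_B:*/16}
Op 4: register job_C */6 -> active={job_A:*/9, job_B:*/16, job_C:*/6}
Op 5: register job_B */12 -> active={job_A:*/9, job_B:*/12, job_C:*/6}
Op 6: register job_B */14 -> active={job_A:*/9, job_B:*/14, job_C:*/6}
Op 7: register job_C */7 -> active={job_A:*/9, job_B:*/14, job_C:*/7}
Op 8: register job_C */13 -> active={job_A:*/9, job_B:*/14, job_C:*/13}
Op 9: unregister job_A -> active={job_B:*/14, job_C:*/13}
Op 10: register job_D */16 -> active={job_B:*/14, job_C:*/13, job_D:*/16}
Op 11: register job_A */16 -> active={job_A:*/16, job_B:*/14, job_C:*/13, job_D:*/16}
Final interval of job_C = 13
Next fire of job_C after T=190: (190//13+1)*13 = 195

Answer: interval=13 next_fire=195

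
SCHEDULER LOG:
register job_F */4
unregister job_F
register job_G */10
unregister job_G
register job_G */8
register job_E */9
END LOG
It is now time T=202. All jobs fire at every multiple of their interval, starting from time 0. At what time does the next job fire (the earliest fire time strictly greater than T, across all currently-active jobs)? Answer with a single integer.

Answer: 207

Derivation:
Op 1: register job_F */4 -> active={job_F:*/4}
Op 2: unregister job_F -> active={}
Op 3: register job_G */10 -> active={job_G:*/10}
Op 4: unregister job_G -> active={}
Op 5: register job_G */8 -> active={job_G:*/8}
Op 6: register job_E */9 -> active={job_E:*/9, job_G:*/8}
  job_E: interval 9, next fire after T=202 is 207
  job_G: interval 8, next fire after T=202 is 208
Earliest fire time = 207 (job job_E)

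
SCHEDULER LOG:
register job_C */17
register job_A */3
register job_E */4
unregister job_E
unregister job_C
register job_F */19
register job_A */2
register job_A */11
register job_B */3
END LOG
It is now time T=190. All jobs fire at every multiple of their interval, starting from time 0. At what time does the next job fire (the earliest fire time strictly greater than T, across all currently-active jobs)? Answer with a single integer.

Op 1: register job_C */17 -> active={job_C:*/17}
Op 2: register job_A */3 -> active={job_A:*/3, job_C:*/17}
Op 3: register job_E */4 -> active={job_A:*/3, job_C:*/17, job_E:*/4}
Op 4: unregister job_E -> active={job_A:*/3, job_C:*/17}
Op 5: unregister job_C -> active={job_A:*/3}
Op 6: register job_F */19 -> active={job_A:*/3, job_F:*/19}
Op 7: register job_A */2 -> active={job_A:*/2, job_F:*/19}
Op 8: register job_A */11 -> active={job_A:*/11, job_F:*/19}
Op 9: register job_B */3 -> active={job_A:*/11, job_B:*/3, job_F:*/19}
  job_A: interval 11, next fire after T=190 is 198
  job_B: interval 3, next fire after T=190 is 192
  job_F: interval 19, next fire after T=190 is 209
Earliest fire time = 192 (job job_B)

Answer: 192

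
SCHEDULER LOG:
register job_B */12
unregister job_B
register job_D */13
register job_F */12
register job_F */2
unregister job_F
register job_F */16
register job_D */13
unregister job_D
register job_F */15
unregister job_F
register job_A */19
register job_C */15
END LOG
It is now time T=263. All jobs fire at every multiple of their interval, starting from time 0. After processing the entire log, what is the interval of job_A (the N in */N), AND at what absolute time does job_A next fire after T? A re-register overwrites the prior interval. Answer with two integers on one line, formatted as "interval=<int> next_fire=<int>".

Answer: interval=19 next_fire=266

Derivation:
Op 1: register job_B */12 -> active={job_B:*/12}
Op 2: unregister job_B -> active={}
Op 3: register job_D */13 -> active={job_D:*/13}
Op 4: register job_F */12 -> active={job_D:*/13, job_F:*/12}
Op 5: register job_F */2 -> active={job_D:*/13, job_F:*/2}
Op 6: unregister job_F -> active={job_D:*/13}
Op 7: register job_F */16 -> active={job_D:*/13, job_F:*/16}
Op 8: register job_D */13 -> active={job_D:*/13, job_F:*/16}
Op 9: unregister job_D -> active={job_F:*/16}
Op 10: register job_F */15 -> active={job_F:*/15}
Op 11: unregister job_F -> active={}
Op 12: register job_A */19 -> active={job_A:*/19}
Op 13: register job_C */15 -> active={job_A:*/19, job_C:*/15}
Final interval of job_A = 19
Next fire of job_A after T=263: (263//19+1)*19 = 266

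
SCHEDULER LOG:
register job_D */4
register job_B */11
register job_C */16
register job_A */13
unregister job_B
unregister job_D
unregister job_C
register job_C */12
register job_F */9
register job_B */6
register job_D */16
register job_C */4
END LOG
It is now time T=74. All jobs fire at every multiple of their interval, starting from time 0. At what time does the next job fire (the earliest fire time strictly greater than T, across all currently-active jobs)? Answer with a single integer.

Op 1: register job_D */4 -> active={job_D:*/4}
Op 2: register job_B */11 -> active={job_B:*/11, job_D:*/4}
Op 3: register job_C */16 -> active={job_B:*/11, job_C:*/16, job_D:*/4}
Op 4: register job_A */13 -> active={job_A:*/13, job_B:*/11, job_C:*/16, job_D:*/4}
Op 5: unregister job_B -> active={job_A:*/13, job_C:*/16, job_D:*/4}
Op 6: unregister job_D -> active={job_A:*/13, job_C:*/16}
Op 7: unregister job_C -> active={job_A:*/13}
Op 8: register job_C */12 -> active={job_A:*/13, job_C:*/12}
Op 9: register job_F */9 -> active={job_A:*/13, job_C:*/12, job_F:*/9}
Op 10: register job_B */6 -> active={job_A:*/13, job_B:*/6, job_C:*/12, job_F:*/9}
Op 11: register job_D */16 -> active={job_A:*/13, job_B:*/6, job_C:*/12, job_D:*/16, job_F:*/9}
Op 12: register job_C */4 -> active={job_A:*/13, job_B:*/6, job_C:*/4, job_D:*/16, job_F:*/9}
  job_A: interval 13, next fire after T=74 is 78
  job_B: interval 6, next fire after T=74 is 78
  job_C: interval 4, next fire after T=74 is 76
  job_D: interval 16, next fire after T=74 is 80
  job_F: interval 9, next fire after T=74 is 81
Earliest fire time = 76 (job job_C)

Answer: 76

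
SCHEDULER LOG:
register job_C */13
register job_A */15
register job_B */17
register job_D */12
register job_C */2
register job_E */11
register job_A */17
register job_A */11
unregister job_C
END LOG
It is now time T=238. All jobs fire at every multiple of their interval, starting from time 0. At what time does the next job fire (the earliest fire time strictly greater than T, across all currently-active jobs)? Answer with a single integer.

Op 1: register job_C */13 -> active={job_C:*/13}
Op 2: register job_A */15 -> active={job_A:*/15, job_C:*/13}
Op 3: register job_B */17 -> active={job_A:*/15, job_B:*/17, job_C:*/13}
Op 4: register job_D */12 -> active={job_A:*/15, job_B:*/17, job_C:*/13, job_D:*/12}
Op 5: register job_C */2 -> active={job_A:*/15, job_B:*/17, job_C:*/2, job_D:*/12}
Op 6: register job_E */11 -> active={job_A:*/15, job_B:*/17, job_C:*/2, job_D:*/12, job_E:*/11}
Op 7: register job_A */17 -> active={job_A:*/17, job_B:*/17, job_C:*/2, job_D:*/12, job_E:*/11}
Op 8: register job_A */11 -> active={job_A:*/11, job_B:*/17, job_C:*/2, job_D:*/12, job_E:*/11}
Op 9: unregister job_C -> active={job_A:*/11, job_B:*/17, job_D:*/12, job_E:*/11}
  job_A: interval 11, next fire after T=238 is 242
  job_B: interval 17, next fire after T=238 is 255
  job_D: interval 12, next fire after T=238 is 240
  job_E: interval 11, next fire after T=238 is 242
Earliest fire time = 240 (job job_D)

Answer: 240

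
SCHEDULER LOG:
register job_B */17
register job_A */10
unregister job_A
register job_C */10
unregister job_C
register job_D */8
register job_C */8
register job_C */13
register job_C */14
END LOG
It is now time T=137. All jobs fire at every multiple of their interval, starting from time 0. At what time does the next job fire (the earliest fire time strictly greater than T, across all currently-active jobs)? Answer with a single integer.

Answer: 140

Derivation:
Op 1: register job_B */17 -> active={job_B:*/17}
Op 2: register job_A */10 -> active={job_A:*/10, job_B:*/17}
Op 3: unregister job_A -> active={job_B:*/17}
Op 4: register job_C */10 -> active={job_B:*/17, job_C:*/10}
Op 5: unregister job_C -> active={job_B:*/17}
Op 6: register job_D */8 -> active={job_B:*/17, job_D:*/8}
Op 7: register job_C */8 -> active={job_B:*/17, job_C:*/8, job_D:*/8}
Op 8: register job_C */13 -> active={job_B:*/17, job_C:*/13, job_D:*/8}
Op 9: register job_C */14 -> active={job_B:*/17, job_C:*/14, job_D:*/8}
  job_B: interval 17, next fire after T=137 is 153
  job_C: interval 14, next fire after T=137 is 140
  job_D: interval 8, next fire after T=137 is 144
Earliest fire time = 140 (job job_C)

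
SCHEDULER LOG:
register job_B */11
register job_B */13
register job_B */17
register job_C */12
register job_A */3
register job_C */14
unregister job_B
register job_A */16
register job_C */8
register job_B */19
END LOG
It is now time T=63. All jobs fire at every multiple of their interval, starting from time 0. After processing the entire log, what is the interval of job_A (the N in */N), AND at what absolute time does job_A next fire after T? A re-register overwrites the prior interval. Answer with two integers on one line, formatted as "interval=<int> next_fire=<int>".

Op 1: register job_B */11 -> active={job_B:*/11}
Op 2: register job_B */13 -> active={job_B:*/13}
Op 3: register job_B */17 -> active={job_B:*/17}
Op 4: register job_C */12 -> active={job_B:*/17, job_C:*/12}
Op 5: register job_A */3 -> active={job_A:*/3, job_B:*/17, job_C:*/12}
Op 6: register job_C */14 -> active={job_A:*/3, job_B:*/17, job_C:*/14}
Op 7: unregister job_B -> active={job_A:*/3, job_C:*/14}
Op 8: register job_A */16 -> active={job_A:*/16, job_C:*/14}
Op 9: register job_C */8 -> active={job_A:*/16, job_C:*/8}
Op 10: register job_B */19 -> active={job_A:*/16, job_B:*/19, job_C:*/8}
Final interval of job_A = 16
Next fire of job_A after T=63: (63//16+1)*16 = 64

Answer: interval=16 next_fire=64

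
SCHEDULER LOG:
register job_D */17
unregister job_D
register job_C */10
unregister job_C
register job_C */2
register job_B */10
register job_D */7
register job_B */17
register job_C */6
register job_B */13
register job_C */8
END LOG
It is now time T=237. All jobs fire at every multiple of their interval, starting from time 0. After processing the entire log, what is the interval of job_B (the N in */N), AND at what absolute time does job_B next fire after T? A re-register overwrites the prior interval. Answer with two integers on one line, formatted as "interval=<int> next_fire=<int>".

Op 1: register job_D */17 -> active={job_D:*/17}
Op 2: unregister job_D -> active={}
Op 3: register job_C */10 -> active={job_C:*/10}
Op 4: unregister job_C -> active={}
Op 5: register job_C */2 -> active={job_C:*/2}
Op 6: register job_B */10 -> active={job_B:*/10, job_C:*/2}
Op 7: register job_D */7 -> active={job_B:*/10, job_C:*/2, job_D:*/7}
Op 8: register job_B */17 -> active={job_B:*/17, job_C:*/2, job_D:*/7}
Op 9: register job_C */6 -> active={job_B:*/17, job_C:*/6, job_D:*/7}
Op 10: register job_B */13 -> active={job_B:*/13, job_C:*/6, job_D:*/7}
Op 11: register job_C */8 -> active={job_B:*/13, job_C:*/8, job_D:*/7}
Final interval of job_B = 13
Next fire of job_B after T=237: (237//13+1)*13 = 247

Answer: interval=13 next_fire=247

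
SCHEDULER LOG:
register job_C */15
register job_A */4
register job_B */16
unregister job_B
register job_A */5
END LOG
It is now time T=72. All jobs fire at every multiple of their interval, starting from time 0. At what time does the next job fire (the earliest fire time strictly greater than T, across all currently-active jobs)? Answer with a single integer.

Answer: 75

Derivation:
Op 1: register job_C */15 -> active={job_C:*/15}
Op 2: register job_A */4 -> active={job_A:*/4, job_C:*/15}
Op 3: register job_B */16 -> active={job_A:*/4, job_B:*/16, job_C:*/15}
Op 4: unregister job_B -> active={job_A:*/4, job_C:*/15}
Op 5: register job_A */5 -> active={job_A:*/5, job_C:*/15}
  job_A: interval 5, next fire after T=72 is 75
  job_C: interval 15, next fire after T=72 is 75
Earliest fire time = 75 (job job_A)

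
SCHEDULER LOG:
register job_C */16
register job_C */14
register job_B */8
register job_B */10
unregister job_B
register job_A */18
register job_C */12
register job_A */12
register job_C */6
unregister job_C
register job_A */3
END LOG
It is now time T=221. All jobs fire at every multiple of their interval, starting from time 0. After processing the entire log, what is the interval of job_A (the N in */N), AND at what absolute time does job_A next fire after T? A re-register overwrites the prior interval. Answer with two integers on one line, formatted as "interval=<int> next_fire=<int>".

Op 1: register job_C */16 -> active={job_C:*/16}
Op 2: register job_C */14 -> active={job_C:*/14}
Op 3: register job_B */8 -> active={job_B:*/8, job_C:*/14}
Op 4: register job_B */10 -> active={job_B:*/10, job_C:*/14}
Op 5: unregister job_B -> active={job_C:*/14}
Op 6: register job_A */18 -> active={job_A:*/18, job_C:*/14}
Op 7: register job_C */12 -> active={job_A:*/18, job_C:*/12}
Op 8: register job_A */12 -> active={job_A:*/12, job_C:*/12}
Op 9: register job_C */6 -> active={job_A:*/12, job_C:*/6}
Op 10: unregister job_C -> active={job_A:*/12}
Op 11: register job_A */3 -> active={job_A:*/3}
Final interval of job_A = 3
Next fire of job_A after T=221: (221//3+1)*3 = 222

Answer: interval=3 next_fire=222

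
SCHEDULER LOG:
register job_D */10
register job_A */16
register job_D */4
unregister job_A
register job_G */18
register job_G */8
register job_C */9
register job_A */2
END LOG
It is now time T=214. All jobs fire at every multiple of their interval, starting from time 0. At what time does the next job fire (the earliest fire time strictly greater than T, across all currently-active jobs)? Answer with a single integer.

Op 1: register job_D */10 -> active={job_D:*/10}
Op 2: register job_A */16 -> active={job_A:*/16, job_D:*/10}
Op 3: register job_D */4 -> active={job_A:*/16, job_D:*/4}
Op 4: unregister job_A -> active={job_D:*/4}
Op 5: register job_G */18 -> active={job_D:*/4, job_G:*/18}
Op 6: register job_G */8 -> active={job_D:*/4, job_G:*/8}
Op 7: register job_C */9 -> active={job_C:*/9, job_D:*/4, job_G:*/8}
Op 8: register job_A */2 -> active={job_A:*/2, job_C:*/9, job_D:*/4, job_G:*/8}
  job_A: interval 2, next fire after T=214 is 216
  job_C: interval 9, next fire after T=214 is 216
  job_D: interval 4, next fire after T=214 is 216
  job_G: interval 8, next fire after T=214 is 216
Earliest fire time = 216 (job job_A)

Answer: 216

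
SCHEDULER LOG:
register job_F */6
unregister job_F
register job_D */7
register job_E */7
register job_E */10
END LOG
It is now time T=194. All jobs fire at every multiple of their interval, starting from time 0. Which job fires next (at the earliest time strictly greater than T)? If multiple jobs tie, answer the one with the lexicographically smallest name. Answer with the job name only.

Op 1: register job_F */6 -> active={job_F:*/6}
Op 2: unregister job_F -> active={}
Op 3: register job_D */7 -> active={job_D:*/7}
Op 4: register job_E */7 -> active={job_D:*/7, job_E:*/7}
Op 5: register job_E */10 -> active={job_D:*/7, job_E:*/10}
  job_D: interval 7, next fire after T=194 is 196
  job_E: interval 10, next fire after T=194 is 200
Earliest = 196, winner (lex tiebreak) = job_D

Answer: job_D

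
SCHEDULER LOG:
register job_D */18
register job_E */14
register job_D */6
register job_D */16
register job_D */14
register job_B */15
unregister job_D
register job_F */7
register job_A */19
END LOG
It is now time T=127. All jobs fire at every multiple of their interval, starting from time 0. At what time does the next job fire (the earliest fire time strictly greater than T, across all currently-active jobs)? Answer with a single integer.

Answer: 133

Derivation:
Op 1: register job_D */18 -> active={job_D:*/18}
Op 2: register job_E */14 -> active={job_D:*/18, job_E:*/14}
Op 3: register job_D */6 -> active={job_D:*/6, job_E:*/14}
Op 4: register job_D */16 -> active={job_D:*/16, job_E:*/14}
Op 5: register job_D */14 -> active={job_D:*/14, job_E:*/14}
Op 6: register job_B */15 -> active={job_B:*/15, job_D:*/14, job_E:*/14}
Op 7: unregister job_D -> active={job_B:*/15, job_E:*/14}
Op 8: register job_F */7 -> active={job_B:*/15, job_E:*/14, job_F:*/7}
Op 9: register job_A */19 -> active={job_A:*/19, job_B:*/15, job_E:*/14, job_F:*/7}
  job_A: interval 19, next fire after T=127 is 133
  job_B: interval 15, next fire after T=127 is 135
  job_E: interval 14, next fire after T=127 is 140
  job_F: interval 7, next fire after T=127 is 133
Earliest fire time = 133 (job job_A)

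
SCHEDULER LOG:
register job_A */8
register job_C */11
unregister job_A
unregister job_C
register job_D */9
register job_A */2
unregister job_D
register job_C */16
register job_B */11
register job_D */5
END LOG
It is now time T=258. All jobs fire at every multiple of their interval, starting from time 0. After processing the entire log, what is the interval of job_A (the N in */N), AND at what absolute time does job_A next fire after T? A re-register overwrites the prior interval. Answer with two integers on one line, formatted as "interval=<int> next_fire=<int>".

Answer: interval=2 next_fire=260

Derivation:
Op 1: register job_A */8 -> active={job_A:*/8}
Op 2: register job_C */11 -> active={job_A:*/8, job_C:*/11}
Op 3: unregister job_A -> active={job_C:*/11}
Op 4: unregister job_C -> active={}
Op 5: register job_D */9 -> active={job_D:*/9}
Op 6: register job_A */2 -> active={job_A:*/2, job_D:*/9}
Op 7: unregister job_D -> active={job_A:*/2}
Op 8: register job_C */16 -> active={job_A:*/2, job_C:*/16}
Op 9: register job_B */11 -> active={job_A:*/2, job_B:*/11, job_C:*/16}
Op 10: register job_D */5 -> active={job_A:*/2, job_B:*/11, job_C:*/16, job_D:*/5}
Final interval of job_A = 2
Next fire of job_A after T=258: (258//2+1)*2 = 260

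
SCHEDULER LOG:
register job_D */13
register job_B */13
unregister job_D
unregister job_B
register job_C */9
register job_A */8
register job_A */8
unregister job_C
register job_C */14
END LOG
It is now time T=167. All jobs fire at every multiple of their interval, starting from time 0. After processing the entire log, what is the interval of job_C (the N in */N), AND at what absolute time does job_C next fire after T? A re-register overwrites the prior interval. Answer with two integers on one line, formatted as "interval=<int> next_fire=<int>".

Answer: interval=14 next_fire=168

Derivation:
Op 1: register job_D */13 -> active={job_D:*/13}
Op 2: register job_B */13 -> active={job_B:*/13, job_D:*/13}
Op 3: unregister job_D -> active={job_B:*/13}
Op 4: unregister job_B -> active={}
Op 5: register job_C */9 -> active={job_C:*/9}
Op 6: register job_A */8 -> active={job_A:*/8, job_C:*/9}
Op 7: register job_A */8 -> active={job_A:*/8, job_C:*/9}
Op 8: unregister job_C -> active={job_A:*/8}
Op 9: register job_C */14 -> active={job_A:*/8, job_C:*/14}
Final interval of job_C = 14
Next fire of job_C after T=167: (167//14+1)*14 = 168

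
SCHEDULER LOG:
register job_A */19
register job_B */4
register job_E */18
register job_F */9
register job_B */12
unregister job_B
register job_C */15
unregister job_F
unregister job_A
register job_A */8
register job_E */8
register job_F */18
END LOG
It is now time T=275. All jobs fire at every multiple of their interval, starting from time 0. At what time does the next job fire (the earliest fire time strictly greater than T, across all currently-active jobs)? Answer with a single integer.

Op 1: register job_A */19 -> active={job_A:*/19}
Op 2: register job_B */4 -> active={job_A:*/19, job_B:*/4}
Op 3: register job_E */18 -> active={job_A:*/19, job_B:*/4, job_E:*/18}
Op 4: register job_F */9 -> active={job_A:*/19, job_B:*/4, job_E:*/18, job_F:*/9}
Op 5: register job_B */12 -> active={job_A:*/19, job_B:*/12, job_E:*/18, job_F:*/9}
Op 6: unregister job_B -> active={job_A:*/19, job_E:*/18, job_F:*/9}
Op 7: register job_C */15 -> active={job_A:*/19, job_C:*/15, job_E:*/18, job_F:*/9}
Op 8: unregister job_F -> active={job_A:*/19, job_C:*/15, job_E:*/18}
Op 9: unregister job_A -> active={job_C:*/15, job_E:*/18}
Op 10: register job_A */8 -> active={job_A:*/8, job_C:*/15, job_E:*/18}
Op 11: register job_E */8 -> active={job_A:*/8, job_C:*/15, job_E:*/8}
Op 12: register job_F */18 -> active={job_A:*/8, job_C:*/15, job_E:*/8, job_F:*/18}
  job_A: interval 8, next fire after T=275 is 280
  job_C: interval 15, next fire after T=275 is 285
  job_E: interval 8, next fire after T=275 is 280
  job_F: interval 18, next fire after T=275 is 288
Earliest fire time = 280 (job job_A)

Answer: 280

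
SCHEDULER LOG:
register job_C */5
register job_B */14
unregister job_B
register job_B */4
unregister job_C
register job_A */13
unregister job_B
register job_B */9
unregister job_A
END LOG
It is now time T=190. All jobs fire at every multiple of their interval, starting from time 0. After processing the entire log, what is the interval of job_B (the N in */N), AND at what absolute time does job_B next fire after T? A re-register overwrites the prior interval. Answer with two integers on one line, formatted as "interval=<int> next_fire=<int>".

Answer: interval=9 next_fire=198

Derivation:
Op 1: register job_C */5 -> active={job_C:*/5}
Op 2: register job_B */14 -> active={job_B:*/14, job_C:*/5}
Op 3: unregister job_B -> active={job_C:*/5}
Op 4: register job_B */4 -> active={job_B:*/4, job_C:*/5}
Op 5: unregister job_C -> active={job_B:*/4}
Op 6: register job_A */13 -> active={job_A:*/13, job_B:*/4}
Op 7: unregister job_B -> active={job_A:*/13}
Op 8: register job_B */9 -> active={job_A:*/13, job_B:*/9}
Op 9: unregister job_A -> active={job_B:*/9}
Final interval of job_B = 9
Next fire of job_B after T=190: (190//9+1)*9 = 198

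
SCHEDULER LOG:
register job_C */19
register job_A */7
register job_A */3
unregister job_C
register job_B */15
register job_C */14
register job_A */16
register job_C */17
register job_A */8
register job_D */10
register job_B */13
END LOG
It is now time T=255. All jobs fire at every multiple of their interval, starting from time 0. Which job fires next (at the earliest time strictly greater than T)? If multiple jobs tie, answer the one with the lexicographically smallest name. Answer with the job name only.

Op 1: register job_C */19 -> active={job_C:*/19}
Op 2: register job_A */7 -> active={job_A:*/7, job_C:*/19}
Op 3: register job_A */3 -> active={job_A:*/3, job_C:*/19}
Op 4: unregister job_C -> active={job_A:*/3}
Op 5: register job_B */15 -> active={job_A:*/3, job_B:*/15}
Op 6: register job_C */14 -> active={job_A:*/3, job_B:*/15, job_C:*/14}
Op 7: register job_A */16 -> active={job_A:*/16, job_B:*/15, job_C:*/14}
Op 8: register job_C */17 -> active={job_A:*/16, job_B:*/15, job_C:*/17}
Op 9: register job_A */8 -> active={job_A:*/8, job_B:*/15, job_C:*/17}
Op 10: register job_D */10 -> active={job_A:*/8, job_B:*/15, job_C:*/17, job_D:*/10}
Op 11: register job_B */13 -> active={job_A:*/8, job_B:*/13, job_C:*/17, job_D:*/10}
  job_A: interval 8, next fire after T=255 is 256
  job_B: interval 13, next fire after T=255 is 260
  job_C: interval 17, next fire after T=255 is 272
  job_D: interval 10, next fire after T=255 is 260
Earliest = 256, winner (lex tiebreak) = job_A

Answer: job_A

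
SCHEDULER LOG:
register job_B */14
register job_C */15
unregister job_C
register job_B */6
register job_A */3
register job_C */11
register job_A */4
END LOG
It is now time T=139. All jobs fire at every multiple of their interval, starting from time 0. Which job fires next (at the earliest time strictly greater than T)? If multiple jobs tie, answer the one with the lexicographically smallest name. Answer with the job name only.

Op 1: register job_B */14 -> active={job_B:*/14}
Op 2: register job_C */15 -> active={job_B:*/14, job_C:*/15}
Op 3: unregister job_C -> active={job_B:*/14}
Op 4: register job_B */6 -> active={job_B:*/6}
Op 5: register job_A */3 -> active={job_A:*/3, job_B:*/6}
Op 6: register job_C */11 -> active={job_A:*/3, job_B:*/6, job_C:*/11}
Op 7: register job_A */4 -> active={job_A:*/4, job_B:*/6, job_C:*/11}
  job_A: interval 4, next fire after T=139 is 140
  job_B: interval 6, next fire after T=139 is 144
  job_C: interval 11, next fire after T=139 is 143
Earliest = 140, winner (lex tiebreak) = job_A

Answer: job_A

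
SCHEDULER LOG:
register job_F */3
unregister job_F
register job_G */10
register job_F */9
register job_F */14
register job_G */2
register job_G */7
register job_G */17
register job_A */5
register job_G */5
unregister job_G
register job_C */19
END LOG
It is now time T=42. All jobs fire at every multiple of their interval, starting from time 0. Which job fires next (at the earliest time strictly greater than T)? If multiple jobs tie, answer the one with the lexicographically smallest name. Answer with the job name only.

Answer: job_A

Derivation:
Op 1: register job_F */3 -> active={job_F:*/3}
Op 2: unregister job_F -> active={}
Op 3: register job_G */10 -> active={job_G:*/10}
Op 4: register job_F */9 -> active={job_F:*/9, job_G:*/10}
Op 5: register job_F */14 -> active={job_F:*/14, job_G:*/10}
Op 6: register job_G */2 -> active={job_F:*/14, job_G:*/2}
Op 7: register job_G */7 -> active={job_F:*/14, job_G:*/7}
Op 8: register job_G */17 -> active={job_F:*/14, job_G:*/17}
Op 9: register job_A */5 -> active={job_A:*/5, job_F:*/14, job_G:*/17}
Op 10: register job_G */5 -> active={job_A:*/5, job_F:*/14, job_G:*/5}
Op 11: unregister job_G -> active={job_A:*/5, job_F:*/14}
Op 12: register job_C */19 -> active={job_A:*/5, job_C:*/19, job_F:*/14}
  job_A: interval 5, next fire after T=42 is 45
  job_C: interval 19, next fire after T=42 is 57
  job_F: interval 14, next fire after T=42 is 56
Earliest = 45, winner (lex tiebreak) = job_A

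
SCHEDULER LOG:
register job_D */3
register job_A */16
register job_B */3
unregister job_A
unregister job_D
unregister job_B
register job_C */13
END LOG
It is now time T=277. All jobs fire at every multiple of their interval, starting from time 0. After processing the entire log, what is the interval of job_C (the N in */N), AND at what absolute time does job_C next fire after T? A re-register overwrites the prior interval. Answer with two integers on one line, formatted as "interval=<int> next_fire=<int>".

Op 1: register job_D */3 -> active={job_D:*/3}
Op 2: register job_A */16 -> active={job_A:*/16, job_D:*/3}
Op 3: register job_B */3 -> active={job_A:*/16, job_B:*/3, job_D:*/3}
Op 4: unregister job_A -> active={job_B:*/3, job_D:*/3}
Op 5: unregister job_D -> active={job_B:*/3}
Op 6: unregister job_B -> active={}
Op 7: register job_C */13 -> active={job_C:*/13}
Final interval of job_C = 13
Next fire of job_C after T=277: (277//13+1)*13 = 286

Answer: interval=13 next_fire=286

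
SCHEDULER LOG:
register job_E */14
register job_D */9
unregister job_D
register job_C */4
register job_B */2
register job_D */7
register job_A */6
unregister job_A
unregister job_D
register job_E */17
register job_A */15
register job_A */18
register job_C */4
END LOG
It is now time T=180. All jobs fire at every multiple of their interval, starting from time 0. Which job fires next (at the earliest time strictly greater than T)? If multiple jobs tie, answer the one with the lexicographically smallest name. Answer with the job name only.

Answer: job_B

Derivation:
Op 1: register job_E */14 -> active={job_E:*/14}
Op 2: register job_D */9 -> active={job_D:*/9, job_E:*/14}
Op 3: unregister job_D -> active={job_E:*/14}
Op 4: register job_C */4 -> active={job_C:*/4, job_E:*/14}
Op 5: register job_B */2 -> active={job_B:*/2, job_C:*/4, job_E:*/14}
Op 6: register job_D */7 -> active={job_B:*/2, job_C:*/4, job_D:*/7, job_E:*/14}
Op 7: register job_A */6 -> active={job_A:*/6, job_B:*/2, job_C:*/4, job_D:*/7, job_E:*/14}
Op 8: unregister job_A -> active={job_B:*/2, job_C:*/4, job_D:*/7, job_E:*/14}
Op 9: unregister job_D -> active={job_B:*/2, job_C:*/4, job_E:*/14}
Op 10: register job_E */17 -> active={job_B:*/2, job_C:*/4, job_E:*/17}
Op 11: register job_A */15 -> active={job_A:*/15, job_B:*/2, job_C:*/4, job_E:*/17}
Op 12: register job_A */18 -> active={job_A:*/18, job_B:*/2, job_C:*/4, job_E:*/17}
Op 13: register job_C */4 -> active={job_A:*/18, job_B:*/2, job_C:*/4, job_E:*/17}
  job_A: interval 18, next fire after T=180 is 198
  job_B: interval 2, next fire after T=180 is 182
  job_C: interval 4, next fire after T=180 is 184
  job_E: interval 17, next fire after T=180 is 187
Earliest = 182, winner (lex tiebreak) = job_B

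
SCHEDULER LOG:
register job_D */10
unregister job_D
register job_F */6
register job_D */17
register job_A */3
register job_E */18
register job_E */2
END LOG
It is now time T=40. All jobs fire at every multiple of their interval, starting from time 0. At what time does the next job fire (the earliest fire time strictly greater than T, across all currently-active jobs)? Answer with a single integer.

Answer: 42

Derivation:
Op 1: register job_D */10 -> active={job_D:*/10}
Op 2: unregister job_D -> active={}
Op 3: register job_F */6 -> active={job_F:*/6}
Op 4: register job_D */17 -> active={job_D:*/17, job_F:*/6}
Op 5: register job_A */3 -> active={job_A:*/3, job_D:*/17, job_F:*/6}
Op 6: register job_E */18 -> active={job_A:*/3, job_D:*/17, job_E:*/18, job_F:*/6}
Op 7: register job_E */2 -> active={job_A:*/3, job_D:*/17, job_E:*/2, job_F:*/6}
  job_A: interval 3, next fire after T=40 is 42
  job_D: interval 17, next fire after T=40 is 51
  job_E: interval 2, next fire after T=40 is 42
  job_F: interval 6, next fire after T=40 is 42
Earliest fire time = 42 (job job_A)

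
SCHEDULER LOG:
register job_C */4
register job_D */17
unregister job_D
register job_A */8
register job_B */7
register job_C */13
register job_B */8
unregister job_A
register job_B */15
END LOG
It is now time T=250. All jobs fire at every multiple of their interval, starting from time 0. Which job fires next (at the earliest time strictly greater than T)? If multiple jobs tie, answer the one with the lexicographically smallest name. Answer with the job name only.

Op 1: register job_C */4 -> active={job_C:*/4}
Op 2: register job_D */17 -> active={job_C:*/4, job_D:*/17}
Op 3: unregister job_D -> active={job_C:*/4}
Op 4: register job_A */8 -> active={job_A:*/8, job_C:*/4}
Op 5: register job_B */7 -> active={job_A:*/8, job_B:*/7, job_C:*/4}
Op 6: register job_C */13 -> active={job_A:*/8, job_B:*/7, job_C:*/13}
Op 7: register job_B */8 -> active={job_A:*/8, job_B:*/8, job_C:*/13}
Op 8: unregister job_A -> active={job_B:*/8, job_C:*/13}
Op 9: register job_B */15 -> active={job_B:*/15, job_C:*/13}
  job_B: interval 15, next fire after T=250 is 255
  job_C: interval 13, next fire after T=250 is 260
Earliest = 255, winner (lex tiebreak) = job_B

Answer: job_B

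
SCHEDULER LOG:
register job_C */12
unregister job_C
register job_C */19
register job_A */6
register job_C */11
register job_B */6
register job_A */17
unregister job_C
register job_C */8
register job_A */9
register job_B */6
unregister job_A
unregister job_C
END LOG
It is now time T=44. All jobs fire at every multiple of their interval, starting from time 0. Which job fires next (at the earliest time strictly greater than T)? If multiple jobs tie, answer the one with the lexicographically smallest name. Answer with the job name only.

Answer: job_B

Derivation:
Op 1: register job_C */12 -> active={job_C:*/12}
Op 2: unregister job_C -> active={}
Op 3: register job_C */19 -> active={job_C:*/19}
Op 4: register job_A */6 -> active={job_A:*/6, job_C:*/19}
Op 5: register job_C */11 -> active={job_A:*/6, job_C:*/11}
Op 6: register job_B */6 -> active={job_A:*/6, job_B:*/6, job_C:*/11}
Op 7: register job_A */17 -> active={job_A:*/17, job_B:*/6, job_C:*/11}
Op 8: unregister job_C -> active={job_A:*/17, job_B:*/6}
Op 9: register job_C */8 -> active={job_A:*/17, job_B:*/6, job_C:*/8}
Op 10: register job_A */9 -> active={job_A:*/9, job_B:*/6, job_C:*/8}
Op 11: register job_B */6 -> active={job_A:*/9, job_B:*/6, job_C:*/8}
Op 12: unregister job_A -> active={job_B:*/6, job_C:*/8}
Op 13: unregister job_C -> active={job_B:*/6}
  job_B: interval 6, next fire after T=44 is 48
Earliest = 48, winner (lex tiebreak) = job_B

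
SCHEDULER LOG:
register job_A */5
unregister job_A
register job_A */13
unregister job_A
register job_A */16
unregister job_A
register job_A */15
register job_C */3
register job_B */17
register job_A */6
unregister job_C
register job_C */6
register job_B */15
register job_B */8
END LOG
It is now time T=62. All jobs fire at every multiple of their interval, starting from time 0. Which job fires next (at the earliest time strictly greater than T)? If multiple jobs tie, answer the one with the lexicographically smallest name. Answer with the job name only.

Op 1: register job_A */5 -> active={job_A:*/5}
Op 2: unregister job_A -> active={}
Op 3: register job_A */13 -> active={job_A:*/13}
Op 4: unregister job_A -> active={}
Op 5: register job_A */16 -> active={job_A:*/16}
Op 6: unregister job_A -> active={}
Op 7: register job_A */15 -> active={job_A:*/15}
Op 8: register job_C */3 -> active={job_A:*/15, job_C:*/3}
Op 9: register job_B */17 -> active={job_A:*/15, job_B:*/17, job_C:*/3}
Op 10: register job_A */6 -> active={job_A:*/6, job_B:*/17, job_C:*/3}
Op 11: unregister job_C -> active={job_A:*/6, job_B:*/17}
Op 12: register job_C */6 -> active={job_A:*/6, job_B:*/17, job_C:*/6}
Op 13: register job_B */15 -> active={job_A:*/6, job_B:*/15, job_C:*/6}
Op 14: register job_B */8 -> active={job_A:*/6, job_B:*/8, job_C:*/6}
  job_A: interval 6, next fire after T=62 is 66
  job_B: interval 8, next fire after T=62 is 64
  job_C: interval 6, next fire after T=62 is 66
Earliest = 64, winner (lex tiebreak) = job_B

Answer: job_B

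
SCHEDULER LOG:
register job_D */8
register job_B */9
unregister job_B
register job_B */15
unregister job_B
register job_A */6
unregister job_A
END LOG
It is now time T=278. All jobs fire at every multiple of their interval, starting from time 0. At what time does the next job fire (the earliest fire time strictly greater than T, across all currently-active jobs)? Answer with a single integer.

Op 1: register job_D */8 -> active={job_D:*/8}
Op 2: register job_B */9 -> active={job_B:*/9, job_D:*/8}
Op 3: unregister job_B -> active={job_D:*/8}
Op 4: register job_B */15 -> active={job_B:*/15, job_D:*/8}
Op 5: unregister job_B -> active={job_D:*/8}
Op 6: register job_A */6 -> active={job_A:*/6, job_D:*/8}
Op 7: unregister job_A -> active={job_D:*/8}
  job_D: interval 8, next fire after T=278 is 280
Earliest fire time = 280 (job job_D)

Answer: 280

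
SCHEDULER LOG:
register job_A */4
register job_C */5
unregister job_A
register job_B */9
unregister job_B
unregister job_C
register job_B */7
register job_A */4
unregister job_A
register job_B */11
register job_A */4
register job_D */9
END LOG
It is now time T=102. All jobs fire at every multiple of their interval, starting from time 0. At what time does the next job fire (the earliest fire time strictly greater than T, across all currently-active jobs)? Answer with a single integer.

Op 1: register job_A */4 -> active={job_A:*/4}
Op 2: register job_C */5 -> active={job_A:*/4, job_C:*/5}
Op 3: unregister job_A -> active={job_C:*/5}
Op 4: register job_B */9 -> active={job_B:*/9, job_C:*/5}
Op 5: unregister job_B -> active={job_C:*/5}
Op 6: unregister job_C -> active={}
Op 7: register job_B */7 -> active={job_B:*/7}
Op 8: register job_A */4 -> active={job_A:*/4, job_B:*/7}
Op 9: unregister job_A -> active={job_B:*/7}
Op 10: register job_B */11 -> active={job_B:*/11}
Op 11: register job_A */4 -> active={job_A:*/4, job_B:*/11}
Op 12: register job_D */9 -> active={job_A:*/4, job_B:*/11, job_D:*/9}
  job_A: interval 4, next fire after T=102 is 104
  job_B: interval 11, next fire after T=102 is 110
  job_D: interval 9, next fire after T=102 is 108
Earliest fire time = 104 (job job_A)

Answer: 104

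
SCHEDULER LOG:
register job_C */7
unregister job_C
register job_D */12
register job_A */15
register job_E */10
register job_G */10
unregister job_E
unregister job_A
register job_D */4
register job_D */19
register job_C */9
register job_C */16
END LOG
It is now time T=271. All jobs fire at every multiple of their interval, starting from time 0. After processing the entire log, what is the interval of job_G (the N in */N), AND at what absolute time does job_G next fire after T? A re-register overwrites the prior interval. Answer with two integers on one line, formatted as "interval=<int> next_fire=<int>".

Op 1: register job_C */7 -> active={job_C:*/7}
Op 2: unregister job_C -> active={}
Op 3: register job_D */12 -> active={job_D:*/12}
Op 4: register job_A */15 -> active={job_A:*/15, job_D:*/12}
Op 5: register job_E */10 -> active={job_A:*/15, job_D:*/12, job_E:*/10}
Op 6: register job_G */10 -> active={job_A:*/15, job_D:*/12, job_E:*/10, job_G:*/10}
Op 7: unregister job_E -> active={job_A:*/15, job_D:*/12, job_G:*/10}
Op 8: unregister job_A -> active={job_D:*/12, job_G:*/10}
Op 9: register job_D */4 -> active={job_D:*/4, job_G:*/10}
Op 10: register job_D */19 -> active={job_D:*/19, job_G:*/10}
Op 11: register job_C */9 -> active={job_C:*/9, job_D:*/19, job_G:*/10}
Op 12: register job_C */16 -> active={job_C:*/16, job_D:*/19, job_G:*/10}
Final interval of job_G = 10
Next fire of job_G after T=271: (271//10+1)*10 = 280

Answer: interval=10 next_fire=280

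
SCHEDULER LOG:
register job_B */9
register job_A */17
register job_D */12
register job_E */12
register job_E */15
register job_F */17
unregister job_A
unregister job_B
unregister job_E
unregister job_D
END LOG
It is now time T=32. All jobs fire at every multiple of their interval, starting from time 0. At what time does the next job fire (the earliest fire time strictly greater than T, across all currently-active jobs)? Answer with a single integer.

Op 1: register job_B */9 -> active={job_B:*/9}
Op 2: register job_A */17 -> active={job_A:*/17, job_B:*/9}
Op 3: register job_D */12 -> active={job_A:*/17, job_B:*/9, job_D:*/12}
Op 4: register job_E */12 -> active={job_A:*/17, job_B:*/9, job_D:*/12, job_E:*/12}
Op 5: register job_E */15 -> active={job_A:*/17, job_B:*/9, job_D:*/12, job_E:*/15}
Op 6: register job_F */17 -> active={job_A:*/17, job_B:*/9, job_D:*/12, job_E:*/15, job_F:*/17}
Op 7: unregister job_A -> active={job_B:*/9, job_D:*/12, job_E:*/15, job_F:*/17}
Op 8: unregister job_B -> active={job_D:*/12, job_E:*/15, job_F:*/17}
Op 9: unregister job_E -> active={job_D:*/12, job_F:*/17}
Op 10: unregister job_D -> active={job_F:*/17}
  job_F: interval 17, next fire after T=32 is 34
Earliest fire time = 34 (job job_F)

Answer: 34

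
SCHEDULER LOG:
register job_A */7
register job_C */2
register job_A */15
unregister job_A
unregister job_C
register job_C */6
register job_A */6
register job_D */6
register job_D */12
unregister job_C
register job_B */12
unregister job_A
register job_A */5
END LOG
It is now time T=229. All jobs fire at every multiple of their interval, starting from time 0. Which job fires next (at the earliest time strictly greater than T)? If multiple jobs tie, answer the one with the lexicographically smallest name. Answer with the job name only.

Op 1: register job_A */7 -> active={job_A:*/7}
Op 2: register job_C */2 -> active={job_A:*/7, job_C:*/2}
Op 3: register job_A */15 -> active={job_A:*/15, job_C:*/2}
Op 4: unregister job_A -> active={job_C:*/2}
Op 5: unregister job_C -> active={}
Op 6: register job_C */6 -> active={job_C:*/6}
Op 7: register job_A */6 -> active={job_A:*/6, job_C:*/6}
Op 8: register job_D */6 -> active={job_A:*/6, job_C:*/6, job_D:*/6}
Op 9: register job_D */12 -> active={job_A:*/6, job_C:*/6, job_D:*/12}
Op 10: unregister job_C -> active={job_A:*/6, job_D:*/12}
Op 11: register job_B */12 -> active={job_A:*/6, job_B:*/12, job_D:*/12}
Op 12: unregister job_A -> active={job_B:*/12, job_D:*/12}
Op 13: register job_A */5 -> active={job_A:*/5, job_B:*/12, job_D:*/12}
  job_A: interval 5, next fire after T=229 is 230
  job_B: interval 12, next fire after T=229 is 240
  job_D: interval 12, next fire after T=229 is 240
Earliest = 230, winner (lex tiebreak) = job_A

Answer: job_A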